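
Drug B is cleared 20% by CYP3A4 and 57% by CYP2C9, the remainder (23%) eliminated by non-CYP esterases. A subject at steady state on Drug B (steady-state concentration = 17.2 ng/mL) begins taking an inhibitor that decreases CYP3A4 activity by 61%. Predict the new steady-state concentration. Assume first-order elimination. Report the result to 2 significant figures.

20 ng/mL

CYP3A4: 0.2 × 0.39 = 0.078
CYP2C9: 0.57 (unchanged)
Other: 0.23 (unchanged)
New clearance relative to baseline: 0.078 + 0.57 + 0.23 = 0.878.
Steady-state concentration ∝ 1/CL, so new value = 17.2 / 0.878 = 20 ng/mL.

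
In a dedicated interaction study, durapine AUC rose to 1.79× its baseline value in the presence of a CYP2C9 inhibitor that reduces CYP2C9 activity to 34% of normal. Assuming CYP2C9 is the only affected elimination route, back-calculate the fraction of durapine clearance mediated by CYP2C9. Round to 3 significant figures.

Let fm be the CYP2C9 fraction. New clearance relative to baseline = fm × 0.34 + (1 − fm).
AUC ratio = 1 / (new CL fraction), so new CL fraction = 1 / 1.79 = 0.5587.
fm × 0.34 + 1 − fm = 0.5587  ⇒  fm × (0.34 − 1) = −0.4413  ⇒  fm = 0.669.

0.669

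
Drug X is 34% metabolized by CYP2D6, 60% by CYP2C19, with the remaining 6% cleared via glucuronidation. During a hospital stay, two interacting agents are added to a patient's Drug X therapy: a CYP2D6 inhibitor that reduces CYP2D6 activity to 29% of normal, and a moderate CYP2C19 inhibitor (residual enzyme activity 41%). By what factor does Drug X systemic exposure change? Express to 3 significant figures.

2.47

The CYP2D6 pathway (34% of clearance) is reduced to 0.29× activity: 0.34 × 0.29 = 0.0986.
The CYP2C19 pathway (60% of clearance) falls to 0.41× activity: 0.6 × 0.41 = 0.246.
The remaining 6% of clearance is unaffected.
CL_new/CL_old = 0.0986 + 0.246 + 0.06 = 0.4046.
Systemic exposure ∝ 1/CL: fold-change = 1 / 0.4046 = 2.47.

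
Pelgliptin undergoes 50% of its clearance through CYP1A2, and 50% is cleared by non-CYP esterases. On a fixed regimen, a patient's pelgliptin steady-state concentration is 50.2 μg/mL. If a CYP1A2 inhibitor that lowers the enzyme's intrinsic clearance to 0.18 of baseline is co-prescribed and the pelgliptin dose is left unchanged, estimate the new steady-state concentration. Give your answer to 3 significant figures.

The CYP1A2 pathway (50% of clearance) falls to 0.18× activity: 0.5 × 0.18 = 0.09.
Non-CYP routes (50%) are unchanged.
New clearance relative to baseline: 0.09 + 0.5 = 0.59.
New steady-state concentration = baseline ÷ relative clearance = 50.2 / 0.59 = 85.1 μg/mL.

85.1 μg/mL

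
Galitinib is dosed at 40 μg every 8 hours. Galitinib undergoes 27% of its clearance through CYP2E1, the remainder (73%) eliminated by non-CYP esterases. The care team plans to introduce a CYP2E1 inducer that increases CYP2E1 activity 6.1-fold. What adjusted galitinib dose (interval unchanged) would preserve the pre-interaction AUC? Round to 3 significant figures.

CYP2E1: 0.27 × 6.1 = 1.647
Other: 0.73 (unchanged)
CL_new/CL_old = 1.647 + 0.73 = 2.377.
Exposure is unchanged when dose changes in proportion to clearance. New dose = 40 μg × 2.377 = 95.1 μg.

95.1 μg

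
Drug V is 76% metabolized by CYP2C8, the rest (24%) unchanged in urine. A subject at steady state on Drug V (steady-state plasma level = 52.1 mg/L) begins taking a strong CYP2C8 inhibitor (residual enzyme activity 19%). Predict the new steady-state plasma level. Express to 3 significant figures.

136 mg/L

The CYP2C8 pathway (76% of clearance) falls to 0.19× activity: 0.76 × 0.19 = 0.1444.
Non-CYP routes (24%) are unchanged.
New clearance relative to baseline: 0.1444 + 0.24 = 0.3844.
Steady-state plasma level ∝ 1/CL, so new value = 52.1 / 0.3844 = 136 mg/L.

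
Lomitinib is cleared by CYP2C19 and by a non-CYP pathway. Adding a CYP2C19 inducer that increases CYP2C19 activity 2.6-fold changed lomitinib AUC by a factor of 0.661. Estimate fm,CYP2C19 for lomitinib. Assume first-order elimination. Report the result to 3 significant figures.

Let fm be the CYP2C19 fraction. New clearance relative to baseline = fm × 2.6 + (1 − fm).
AUC ratio = 1 / (new CL fraction), so new CL fraction = 1 / 0.661 = 1.513.
fm × 2.6 + 1 − fm = 1.513  ⇒  fm × (2.6 − 1) = 0.5129  ⇒  fm = 0.321.

0.321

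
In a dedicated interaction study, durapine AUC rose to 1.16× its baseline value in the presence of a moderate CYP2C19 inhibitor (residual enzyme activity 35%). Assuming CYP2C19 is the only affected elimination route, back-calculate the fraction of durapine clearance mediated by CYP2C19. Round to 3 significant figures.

Let fm be the CYP2C19 fraction. New clearance relative to baseline = fm × 0.35 + (1 − fm).
AUC ratio = 1 / (new CL fraction), so new CL fraction = 1 / 1.16 = 0.8621.
fm × 0.35 + 1 − fm = 0.8621  ⇒  fm × (0.35 − 1) = −0.1379  ⇒  fm = 0.212.

0.212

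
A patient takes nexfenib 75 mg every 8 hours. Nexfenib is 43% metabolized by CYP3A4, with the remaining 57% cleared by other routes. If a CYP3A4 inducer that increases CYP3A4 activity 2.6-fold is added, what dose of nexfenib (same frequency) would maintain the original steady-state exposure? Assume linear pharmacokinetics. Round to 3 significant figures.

127 mg

The CYP3A4 pathway (43% of clearance) increases to 2.6× activity: 0.43 × 2.6 = 1.118.
The remaining 57% of clearance is unaffected.
Relative clearance = 1.118 + 0.57 = 1.688.
To maintain the same steady-state level, dose must scale with clearance: new dose = 75 × 1.688 = 127 mg.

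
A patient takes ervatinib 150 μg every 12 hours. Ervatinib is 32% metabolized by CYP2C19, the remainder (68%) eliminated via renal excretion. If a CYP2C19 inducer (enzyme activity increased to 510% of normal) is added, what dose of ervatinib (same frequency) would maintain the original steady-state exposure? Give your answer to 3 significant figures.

The CYP2C19 pathway (32% of clearance) is boosted to 5.1× activity: 0.32 × 5.1 = 1.632.
The remaining 68% of clearance is unaffected.
Relative clearance = 1.632 + 0.68 = 2.312.
To maintain the same steady-state level, dose must scale with clearance: new dose = 150 × 2.312 = 347 μg.

347 μg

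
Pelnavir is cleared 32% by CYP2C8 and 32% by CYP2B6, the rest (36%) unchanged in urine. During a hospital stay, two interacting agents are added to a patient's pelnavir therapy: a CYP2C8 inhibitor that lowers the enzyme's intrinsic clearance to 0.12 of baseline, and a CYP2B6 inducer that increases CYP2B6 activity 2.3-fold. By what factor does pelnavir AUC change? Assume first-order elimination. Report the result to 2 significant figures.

The CYP2C8 pathway (32% of clearance) falls to 0.12× activity: 0.32 × 0.12 = 0.0384.
The CYP2B6 pathway (32% of clearance) rises to 2.3× activity: 0.32 × 2.3 = 0.736.
The remaining 36% of clearance is unaffected.
New clearance relative to baseline: 0.0384 + 0.736 + 0.36 = 1.1344.
AUC ∝ 1/CL: fold-change = 1 / 1.1344 = 0.88.

0.88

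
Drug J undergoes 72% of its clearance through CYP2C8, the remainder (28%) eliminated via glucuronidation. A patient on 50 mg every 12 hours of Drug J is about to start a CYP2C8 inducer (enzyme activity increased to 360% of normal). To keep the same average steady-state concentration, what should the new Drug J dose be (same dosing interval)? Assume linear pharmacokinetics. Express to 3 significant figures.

144 mg

The CYP2C8 pathway (72% of clearance) increases to 3.6× activity: 0.72 × 3.6 = 2.592.
The remaining 28% of clearance is unaffected.
New clearance relative to baseline: 2.592 + 0.28 = 2.872.
Exposure is unchanged when dose changes in proportion to clearance. New dose = 50 mg × 2.872 = 144 mg.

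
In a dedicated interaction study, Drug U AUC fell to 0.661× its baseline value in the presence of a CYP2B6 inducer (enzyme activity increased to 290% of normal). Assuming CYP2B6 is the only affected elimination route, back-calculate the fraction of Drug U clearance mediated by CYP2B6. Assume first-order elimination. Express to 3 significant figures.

0.270

CL'/CL = 1 / 0.661 = 1.513
2.9·fm + (1 − fm) = 1.513
fm = (1.513 − 1) / (2.9 − 1) = 0.270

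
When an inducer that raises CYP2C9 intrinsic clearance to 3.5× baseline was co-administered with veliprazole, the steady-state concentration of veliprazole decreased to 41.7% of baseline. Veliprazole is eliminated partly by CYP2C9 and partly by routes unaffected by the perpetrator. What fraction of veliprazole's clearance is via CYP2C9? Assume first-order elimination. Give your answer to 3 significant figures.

CL'/CL = 1 / 0.417 = 2.398
3.5·fm + (1 − fm) = 2.398
fm = (2.398 − 1) / (3.5 − 1) = 0.559

0.559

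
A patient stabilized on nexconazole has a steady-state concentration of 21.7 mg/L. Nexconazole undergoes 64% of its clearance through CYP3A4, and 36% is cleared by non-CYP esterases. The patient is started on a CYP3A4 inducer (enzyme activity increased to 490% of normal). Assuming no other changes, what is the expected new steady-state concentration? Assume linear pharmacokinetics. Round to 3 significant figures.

CYP3A4: 0.64 × 4.9 = 3.136
Other: 0.36 (unchanged)
CL_new/CL_old = 3.136 + 0.36 = 3.496.
With dosing unchanged, steady-state concentration scales as 1/CL: 21.7 / 3.496 = 6.21 mg/L.

6.21 mg/L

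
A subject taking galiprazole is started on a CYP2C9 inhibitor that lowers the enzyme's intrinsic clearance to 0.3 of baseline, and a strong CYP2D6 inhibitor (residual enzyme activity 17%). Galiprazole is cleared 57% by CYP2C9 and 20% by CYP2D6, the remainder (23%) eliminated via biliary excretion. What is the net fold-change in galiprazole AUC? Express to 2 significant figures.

The CYP2C9 pathway (57% of clearance) falls to 0.3× activity: 0.57 × 0.3 = 0.171.
The CYP2D6 pathway (20% of clearance) drops to 0.17× activity: 0.2 × 0.17 = 0.034.
Non-CYP routes (23%) are unchanged.
New clearance relative to baseline: 0.171 + 0.034 + 0.23 = 0.435.
AUC ∝ 1/CL: fold-change = 1 / 0.435 = 2.3.

2.3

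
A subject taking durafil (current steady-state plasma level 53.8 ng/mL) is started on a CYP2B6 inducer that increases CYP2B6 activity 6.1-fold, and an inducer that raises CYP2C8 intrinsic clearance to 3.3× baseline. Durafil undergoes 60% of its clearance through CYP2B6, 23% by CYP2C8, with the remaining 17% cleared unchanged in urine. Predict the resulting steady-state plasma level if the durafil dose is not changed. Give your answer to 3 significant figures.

The CYP2B6 pathway (60% of clearance) increases to 6.1× activity: 0.6 × 6.1 = 3.66.
The CYP2C8 pathway (23% of clearance) rises to 3.3× activity: 0.23 × 3.3 = 0.759.
The remaining 17% of clearance is unaffected.
New clearance relative to baseline: 3.66 + 0.759 + 0.17 = 4.589.
New steady-state plasma level = 53.8 / 4.589 = 11.7 ng/mL (concentration scales inversely with clearance).

11.7 ng/mL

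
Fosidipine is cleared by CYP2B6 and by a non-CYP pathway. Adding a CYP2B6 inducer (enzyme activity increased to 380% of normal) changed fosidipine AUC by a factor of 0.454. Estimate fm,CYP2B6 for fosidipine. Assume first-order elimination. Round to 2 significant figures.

0.43

CL'/CL = 1 / 0.454 = 2.203
3.8·fm + (1 − fm) = 2.203
fm = (2.203 − 1) / (3.8 − 1) = 0.43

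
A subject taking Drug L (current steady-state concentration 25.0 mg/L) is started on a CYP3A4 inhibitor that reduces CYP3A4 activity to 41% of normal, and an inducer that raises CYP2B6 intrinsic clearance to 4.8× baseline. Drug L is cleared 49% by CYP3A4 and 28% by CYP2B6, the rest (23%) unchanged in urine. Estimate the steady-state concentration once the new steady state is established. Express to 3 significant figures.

14.1 mg/L

The CYP3A4 pathway (49% of clearance) falls to 0.41× activity: 0.49 × 0.41 = 0.2009.
The CYP2B6 pathway (28% of clearance) increases to 4.8× activity: 0.28 × 4.8 = 1.344.
Non-CYP routes (23%) are unchanged.
CL_new/CL_old = 0.2009 + 1.344 + 0.23 = 1.7749.
New steady-state concentration = 25.0 / 1.7749 = 14.1 mg/L (concentration scales inversely with clearance).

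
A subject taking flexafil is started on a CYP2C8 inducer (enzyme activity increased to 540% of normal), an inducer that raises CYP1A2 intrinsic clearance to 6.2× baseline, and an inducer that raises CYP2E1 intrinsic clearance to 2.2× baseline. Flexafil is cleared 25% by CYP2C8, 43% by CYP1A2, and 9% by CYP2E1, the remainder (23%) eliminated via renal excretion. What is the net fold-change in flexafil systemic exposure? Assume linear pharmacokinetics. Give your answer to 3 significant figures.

CYP2C8: 0.25 × 5.4 = 1.35
CYP1A2: 0.43 × 6.2 = 2.666
CYP2E1: 0.09 × 2.2 = 0.198
Other: 0.23 (unchanged)
Relative clearance = 1.35 + 2.666 + 0.198 + 0.23 = 4.444.
Systemic exposure ∝ 1/CL: fold-change = 1 / 4.444 = 0.225.

0.225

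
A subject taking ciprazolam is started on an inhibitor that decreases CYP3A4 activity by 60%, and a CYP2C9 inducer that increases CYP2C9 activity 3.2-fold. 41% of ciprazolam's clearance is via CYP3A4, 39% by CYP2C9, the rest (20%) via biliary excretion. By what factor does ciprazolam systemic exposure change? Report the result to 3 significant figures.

0.620

The CYP3A4 pathway (41% of clearance) is reduced to 0.4× activity: 0.41 × 0.4 = 0.164.
The CYP2C9 pathway (39% of clearance) is boosted to 3.2× activity: 0.39 × 3.2 = 1.248.
The remaining 20% of clearance is unaffected.
New clearance relative to baseline: 0.164 + 1.248 + 0.2 = 1.612.
Net systemic exposure ratio = 1 / 1.612 = 0.620.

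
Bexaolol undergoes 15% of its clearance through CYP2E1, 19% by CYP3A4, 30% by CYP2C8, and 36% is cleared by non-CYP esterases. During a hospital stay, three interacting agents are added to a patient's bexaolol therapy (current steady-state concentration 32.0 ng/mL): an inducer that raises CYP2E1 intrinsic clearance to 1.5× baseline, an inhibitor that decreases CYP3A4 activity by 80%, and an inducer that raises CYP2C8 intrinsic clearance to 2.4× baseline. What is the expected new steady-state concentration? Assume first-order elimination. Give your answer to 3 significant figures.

CYP2E1: 0.15 × 1.5 = 0.225
CYP3A4: 0.19 × 0.2 = 0.038
CYP2C8: 0.3 × 2.4 = 0.72
Other: 0.36 (unchanged)
CL_new/CL_old = 0.225 + 0.038 + 0.72 + 0.36 = 1.343.
New steady-state concentration = 32.0 / 1.343 = 23.8 ng/mL (concentration scales inversely with clearance).

23.8 ng/mL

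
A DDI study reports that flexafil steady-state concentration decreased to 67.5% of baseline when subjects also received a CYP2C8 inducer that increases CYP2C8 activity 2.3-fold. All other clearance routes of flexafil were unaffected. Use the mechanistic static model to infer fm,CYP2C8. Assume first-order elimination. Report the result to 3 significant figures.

Call the CYP2C8 fraction fm. After the interaction, CL_new/CL_old = fm × 2.3 + (1 − fm).
Steady-state concentration ratio = 1 / (new CL fraction), so new CL fraction = 1 / 0.675 = 1.481.
fm × 2.3 + 1 − fm = 1.481  ⇒  fm × (2.3 − 1) = 0.4815  ⇒  fm = 0.370.

0.370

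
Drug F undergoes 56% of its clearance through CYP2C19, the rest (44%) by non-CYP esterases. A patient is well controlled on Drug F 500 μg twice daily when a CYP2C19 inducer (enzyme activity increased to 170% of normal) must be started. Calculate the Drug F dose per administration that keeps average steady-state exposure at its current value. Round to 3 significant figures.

The CYP2C19 pathway (56% of clearance) increases to 1.7× activity: 0.56 × 1.7 = 0.952.
Non-CYP routes (44%) are unchanged.
New clearance relative to baseline: 0.952 + 0.44 = 1.392.
Css,avg = (dose rate)/CL, so holding Css fixed requires dose ∝ CL: 500 × 1.392 = 696 μg.

696 μg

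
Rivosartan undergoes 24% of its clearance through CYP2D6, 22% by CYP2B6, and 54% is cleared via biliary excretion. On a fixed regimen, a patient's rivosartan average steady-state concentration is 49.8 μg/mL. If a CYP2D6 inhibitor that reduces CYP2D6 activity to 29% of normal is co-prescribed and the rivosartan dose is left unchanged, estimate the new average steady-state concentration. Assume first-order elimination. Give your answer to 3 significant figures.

The CYP2D6 pathway (24% of clearance) drops to 0.29× activity: 0.24 × 0.29 = 0.0696.
CYP2B6 (22%) and the residual 54% are unaffected.
New clearance relative to baseline: 0.0696 + 0.22 + 0.54 = 0.8296.
New average steady-state concentration = baseline ÷ relative clearance = 49.8 / 0.8296 = 60.0 μg/mL.

60.0 μg/mL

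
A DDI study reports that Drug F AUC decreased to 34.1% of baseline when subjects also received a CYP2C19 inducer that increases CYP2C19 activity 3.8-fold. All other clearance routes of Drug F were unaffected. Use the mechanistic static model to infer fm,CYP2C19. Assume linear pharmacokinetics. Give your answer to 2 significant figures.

Let x = fm,CYP2C19. Because AUC ∝ 1/CL, relative clearance rose to 1/0.341 = 2.933.
Setting x·3.8 + (1 − x) = 2.933 and solving: x = (2.933 − 1)/(3.8 − 1) = 0.69.

0.69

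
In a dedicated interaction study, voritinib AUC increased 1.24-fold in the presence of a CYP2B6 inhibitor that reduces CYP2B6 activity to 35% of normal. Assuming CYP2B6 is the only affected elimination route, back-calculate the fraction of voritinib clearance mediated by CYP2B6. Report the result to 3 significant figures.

CL'/CL = 1 / 1.24 = 0.8065
0.35·fm + (1 − fm) = 0.8065
fm = (0.8065 − 1) / (0.35 − 1) = 0.298

0.298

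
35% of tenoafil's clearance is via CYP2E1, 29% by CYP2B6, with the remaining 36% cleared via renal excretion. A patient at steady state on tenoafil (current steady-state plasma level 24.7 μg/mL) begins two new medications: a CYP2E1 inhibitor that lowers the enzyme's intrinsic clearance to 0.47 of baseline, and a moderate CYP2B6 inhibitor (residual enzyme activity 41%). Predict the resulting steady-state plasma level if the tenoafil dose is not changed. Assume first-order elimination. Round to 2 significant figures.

38 μg/mL

CYP2E1: 0.35 × 0.47 = 0.1645
CYP2B6: 0.29 × 0.41 = 0.1189
Other: 0.36 (unchanged)
CL_new/CL_old = 0.1645 + 0.1189 + 0.36 = 0.6434.
Dividing the baseline by the relative clearance: 24.7 / 0.6434 = 38 μg/mL.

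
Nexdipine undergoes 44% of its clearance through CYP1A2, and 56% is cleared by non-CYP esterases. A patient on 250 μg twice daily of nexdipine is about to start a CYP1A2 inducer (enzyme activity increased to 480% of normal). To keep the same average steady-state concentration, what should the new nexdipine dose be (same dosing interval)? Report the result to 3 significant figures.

The CYP1A2 pathway (44% of clearance) rises to 4.8× activity: 0.44 × 4.8 = 2.112.
Non-CYP routes (56%) are unchanged.
CL_new/CL_old = 2.112 + 0.56 = 2.672.
Css,avg = (dose rate)/CL, so holding Css fixed requires dose ∝ CL: 250 × 2.672 = 668 μg.

668 μg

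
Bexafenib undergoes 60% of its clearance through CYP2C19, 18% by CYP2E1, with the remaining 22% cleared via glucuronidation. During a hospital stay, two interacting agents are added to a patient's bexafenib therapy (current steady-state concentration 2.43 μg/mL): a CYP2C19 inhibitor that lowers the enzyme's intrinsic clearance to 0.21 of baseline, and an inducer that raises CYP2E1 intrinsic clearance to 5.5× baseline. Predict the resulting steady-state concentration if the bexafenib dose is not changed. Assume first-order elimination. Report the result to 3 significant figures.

1.82 μg/mL

The CYP2C19 pathway (60% of clearance) is reduced to 0.21× activity: 0.6 × 0.21 = 0.126.
The CYP2E1 pathway (18% of clearance) is boosted to 5.5× activity: 0.18 × 5.5 = 0.99.
Non-CYP routes (22%) are unchanged.
CL_new/CL_old = 0.126 + 0.99 + 0.22 = 1.336.
New steady-state concentration = 2.43 / 1.336 = 1.82 μg/mL (concentration scales inversely with clearance).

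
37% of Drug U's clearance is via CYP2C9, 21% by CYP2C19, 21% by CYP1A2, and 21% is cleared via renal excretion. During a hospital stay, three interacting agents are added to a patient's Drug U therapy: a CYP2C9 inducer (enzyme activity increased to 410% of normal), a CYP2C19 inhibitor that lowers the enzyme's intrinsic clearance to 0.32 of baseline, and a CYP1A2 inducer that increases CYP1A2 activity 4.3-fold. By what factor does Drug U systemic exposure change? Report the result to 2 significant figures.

0.37

CYP2C9: 0.37 × 4.1 = 1.517
CYP2C19: 0.21 × 0.32 = 0.0672
CYP1A2: 0.21 × 4.3 = 0.903
Other: 0.21 (unchanged)
Relative clearance = 1.517 + 0.0672 + 0.903 + 0.21 = 2.6972.
Systemic exposure ∝ 1/CL: fold-change = 1 / 2.6972 = 0.37.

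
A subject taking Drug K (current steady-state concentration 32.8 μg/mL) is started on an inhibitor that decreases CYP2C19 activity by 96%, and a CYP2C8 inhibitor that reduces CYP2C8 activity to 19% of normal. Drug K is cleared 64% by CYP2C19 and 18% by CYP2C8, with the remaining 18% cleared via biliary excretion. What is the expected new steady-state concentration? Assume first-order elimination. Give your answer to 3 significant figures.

137 μg/mL

The CYP2C19 pathway (64% of clearance) is reduced to 0.04× activity: 0.64 × 0.04 = 0.0256.
The CYP2C8 pathway (18% of clearance) is reduced to 0.19× activity: 0.18 × 0.19 = 0.0342.
The remaining 18% of clearance is unaffected.
New clearance relative to baseline: 0.0256 + 0.0342 + 0.18 = 0.2398.
Steady-state concentration ∝ 1/CL: new value = 32.8 / 0.2398 = 137 μg/mL.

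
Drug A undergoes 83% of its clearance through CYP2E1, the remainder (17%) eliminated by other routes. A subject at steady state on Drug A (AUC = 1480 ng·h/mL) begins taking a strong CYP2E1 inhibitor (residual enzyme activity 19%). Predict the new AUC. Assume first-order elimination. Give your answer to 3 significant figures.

The CYP2E1 pathway (83% of clearance) is reduced to 0.19× activity: 0.83 × 0.19 = 0.1577.
Non-CYP routes (17%) are unchanged.
CL_new/CL_old = 0.1577 + 0.17 = 0.3277.
AUC ∝ 1/CL, so new value = 1480 / 0.3277 = 4.52 × 10³ ng·h/mL.

4.52 × 10³ ng·h/mL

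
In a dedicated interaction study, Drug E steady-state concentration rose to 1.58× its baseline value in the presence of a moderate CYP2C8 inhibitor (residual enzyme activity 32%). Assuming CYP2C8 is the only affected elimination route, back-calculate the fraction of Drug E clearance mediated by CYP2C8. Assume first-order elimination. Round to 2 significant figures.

Write x for the fraction cleared via CYP2C8. The observed steady-state concentration change means clearance fell to 1/1.58 = 0.6329 of baseline.
Setting x·0.32 + (1 − x) = 0.6329 and solving: x = (0.6329 − 1)/(0.32 − 1) = 0.54.

0.54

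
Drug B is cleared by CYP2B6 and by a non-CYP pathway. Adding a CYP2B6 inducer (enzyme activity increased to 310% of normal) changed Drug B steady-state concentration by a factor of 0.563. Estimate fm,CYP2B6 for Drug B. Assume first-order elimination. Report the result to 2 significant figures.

Call the CYP2B6 fraction fm. After the interaction, CL_new/CL_old = fm × 3.1 + (1 − fm).
Steady-state concentration ratio = 1 / (new CL fraction), so new CL fraction = 1 / 0.563 = 1.776.
fm × 3.1 + 1 − fm = 1.776  ⇒  fm × (3.1 − 1) = 0.7762  ⇒  fm = 0.37.

0.37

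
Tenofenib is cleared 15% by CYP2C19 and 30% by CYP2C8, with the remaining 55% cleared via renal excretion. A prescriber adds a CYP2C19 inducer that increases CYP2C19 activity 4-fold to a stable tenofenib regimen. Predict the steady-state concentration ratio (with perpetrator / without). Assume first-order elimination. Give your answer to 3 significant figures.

The CYP2C19 pathway (15% of clearance) is boosted to 4× activity: 0.15 × 4 = 0.6.
CYP2C8 (30%) and the residual 55% are unaffected.
New clearance relative to baseline: 0.6 + 0.3 + 0.55 = 1.45.
Steady-state concentration is inversely proportional to clearance, so the fold-change is 1 / 1.45 = 0.690.

0.690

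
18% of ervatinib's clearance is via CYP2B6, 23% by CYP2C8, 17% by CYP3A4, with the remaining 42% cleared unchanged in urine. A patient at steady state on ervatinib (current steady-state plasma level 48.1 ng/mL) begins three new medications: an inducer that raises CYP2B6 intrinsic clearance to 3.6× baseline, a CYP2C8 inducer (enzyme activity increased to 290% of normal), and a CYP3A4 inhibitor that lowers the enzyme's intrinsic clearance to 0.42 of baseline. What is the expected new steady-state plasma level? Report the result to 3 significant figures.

The CYP2B6 pathway (18% of clearance) increases to 3.6× activity: 0.18 × 3.6 = 0.648.
The CYP2C8 pathway (23% of clearance) is boosted to 2.9× activity: 0.23 × 2.9 = 0.667.
The CYP3A4 pathway (17% of clearance) drops to 0.42× activity: 0.17 × 0.42 = 0.0714.
The remaining 42% of clearance is unaffected.
CL_new/CL_old = 0.648 + 0.667 + 0.0714 + 0.42 = 1.8064.
Dividing the baseline by the relative clearance: 48.1 / 1.8064 = 26.6 ng/mL.

26.6 ng/mL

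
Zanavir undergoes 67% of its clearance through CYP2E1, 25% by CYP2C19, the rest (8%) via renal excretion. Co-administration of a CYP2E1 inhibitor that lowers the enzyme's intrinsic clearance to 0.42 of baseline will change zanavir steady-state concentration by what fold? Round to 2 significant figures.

CYP2E1: 0.67 × 0.42 = 0.2814
CYP2C19: 0.25 (unchanged)
Other: 0.08 (unchanged)
Relative clearance = 0.2814 + 0.25 + 0.08 = 0.6114.
Steady-state concentration is inversely proportional to clearance, so the fold-change is 1 / 0.6114 = 1.6.

1.6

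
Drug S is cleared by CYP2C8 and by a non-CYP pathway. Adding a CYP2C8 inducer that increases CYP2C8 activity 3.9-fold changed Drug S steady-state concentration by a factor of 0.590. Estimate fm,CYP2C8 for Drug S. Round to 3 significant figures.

0.240

Write x for the fraction cleared via CYP2C8. The observed steady-state concentration change means clearance rose to 1/0.590 = 1.695 of baseline.
Setting x·3.9 + (1 − x) = 1.695 and solving: x = (1.695 − 1)/(3.9 − 1) = 0.240.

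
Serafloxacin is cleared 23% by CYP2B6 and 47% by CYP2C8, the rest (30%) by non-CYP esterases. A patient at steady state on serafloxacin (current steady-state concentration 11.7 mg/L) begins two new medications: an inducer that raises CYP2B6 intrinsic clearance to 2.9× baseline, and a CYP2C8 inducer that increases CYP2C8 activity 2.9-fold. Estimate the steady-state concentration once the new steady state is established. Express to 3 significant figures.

The CYP2B6 pathway (23% of clearance) increases to 2.9× activity: 0.23 × 2.9 = 0.667.
The CYP2C8 pathway (47% of clearance) is boosted to 2.9× activity: 0.47 × 2.9 = 1.363.
The remaining 30% of clearance is unaffected.
New clearance relative to baseline: 0.667 + 1.363 + 0.3 = 2.33.
New steady-state concentration = 11.7 / 2.33 = 5.02 mg/L (concentration scales inversely with clearance).

5.02 mg/L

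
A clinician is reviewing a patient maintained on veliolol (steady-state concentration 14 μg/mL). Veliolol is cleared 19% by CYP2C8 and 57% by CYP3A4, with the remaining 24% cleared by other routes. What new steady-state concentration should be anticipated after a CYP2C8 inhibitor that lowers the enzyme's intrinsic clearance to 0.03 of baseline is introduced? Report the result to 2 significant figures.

CYP2C8: 0.19 × 0.03 = 0.0057
CYP3A4: 0.57 (unchanged)
Other: 0.24 (unchanged)
CL_new/CL_old = 0.0057 + 0.57 + 0.24 = 0.8157.
New steady-state concentration = baseline ÷ relative clearance = 14 / 0.8157 = 17 μg/mL.

17 μg/mL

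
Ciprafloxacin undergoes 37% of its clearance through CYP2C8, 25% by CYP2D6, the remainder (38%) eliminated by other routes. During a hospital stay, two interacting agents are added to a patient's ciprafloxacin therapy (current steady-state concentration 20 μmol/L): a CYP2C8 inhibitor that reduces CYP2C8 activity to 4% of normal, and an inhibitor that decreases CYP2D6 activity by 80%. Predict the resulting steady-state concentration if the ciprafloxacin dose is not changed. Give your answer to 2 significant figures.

The CYP2C8 pathway (37% of clearance) falls to 0.04× activity: 0.37 × 0.04 = 0.0148.
The CYP2D6 pathway (25% of clearance) falls to 0.2× activity: 0.25 × 0.2 = 0.05.
Non-CYP routes (38%) are unchanged.
CL_new/CL_old = 0.0148 + 0.05 + 0.38 = 0.4448.
Steady-state concentration ∝ 1/CL: new value = 20 / 0.4448 = 45 μmol/L.

45 μmol/L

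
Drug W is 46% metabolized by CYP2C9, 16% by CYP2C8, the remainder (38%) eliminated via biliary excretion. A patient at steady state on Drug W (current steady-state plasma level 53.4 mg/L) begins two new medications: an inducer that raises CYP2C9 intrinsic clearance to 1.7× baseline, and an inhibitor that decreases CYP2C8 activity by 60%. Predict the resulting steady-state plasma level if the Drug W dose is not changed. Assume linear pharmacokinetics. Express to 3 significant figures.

43.6 mg/L

The CYP2C9 pathway (46% of clearance) rises to 1.7× activity: 0.46 × 1.7 = 0.782.
The CYP2C8 pathway (16% of clearance) drops to 0.4× activity: 0.16 × 0.4 = 0.064.
Non-CYP routes (38%) are unchanged.
New clearance relative to baseline: 0.782 + 0.064 + 0.38 = 1.226.
New steady-state plasma level = 53.4 / 1.226 = 43.6 mg/L (concentration scales inversely with clearance).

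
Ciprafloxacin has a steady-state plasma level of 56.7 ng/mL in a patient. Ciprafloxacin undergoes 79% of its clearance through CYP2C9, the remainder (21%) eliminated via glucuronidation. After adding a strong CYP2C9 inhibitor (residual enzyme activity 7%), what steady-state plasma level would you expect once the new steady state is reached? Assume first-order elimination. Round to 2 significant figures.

2.1 × 10² ng/mL

CYP2C9: 0.79 × 0.07 = 0.0553
Other: 0.21 (unchanged)
New clearance relative to baseline: 0.0553 + 0.21 = 0.2653.
Steady-state plasma level ∝ 1/CL, so new value = 56.7 / 0.2653 = 2.1 × 10² ng/mL.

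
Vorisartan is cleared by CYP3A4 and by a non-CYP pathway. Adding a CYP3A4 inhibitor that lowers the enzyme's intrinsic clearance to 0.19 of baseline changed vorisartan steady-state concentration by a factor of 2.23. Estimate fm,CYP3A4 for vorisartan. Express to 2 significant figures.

CL'/CL = 1 / 2.23 = 0.4484
0.19·fm + (1 − fm) = 0.4484
fm = (0.4484 − 1) / (0.19 − 1) = 0.68

0.68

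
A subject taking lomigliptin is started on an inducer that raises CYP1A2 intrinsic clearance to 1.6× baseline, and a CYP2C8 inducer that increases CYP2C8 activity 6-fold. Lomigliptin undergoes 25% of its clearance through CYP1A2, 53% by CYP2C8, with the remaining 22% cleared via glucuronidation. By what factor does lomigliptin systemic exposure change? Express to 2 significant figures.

The CYP1A2 pathway (25% of clearance) is boosted to 1.6× activity: 0.25 × 1.6 = 0.4.
The CYP2C8 pathway (53% of clearance) rises to 6× activity: 0.53 × 6 = 3.18.
The remaining 22% of clearance is unaffected.
CL_new/CL_old = 0.4 + 3.18 + 0.22 = 3.8.
Because systemic exposure varies inversely with clearance, the combined effect is 1 / 3.8 = 0.26.

0.26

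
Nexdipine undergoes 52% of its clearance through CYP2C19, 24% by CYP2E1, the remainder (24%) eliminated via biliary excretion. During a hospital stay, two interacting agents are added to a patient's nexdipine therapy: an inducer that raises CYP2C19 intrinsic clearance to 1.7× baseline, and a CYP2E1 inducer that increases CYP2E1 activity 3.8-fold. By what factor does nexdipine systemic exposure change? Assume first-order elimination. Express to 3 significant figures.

The CYP2C19 pathway (52% of clearance) rises to 1.7× activity: 0.52 × 1.7 = 0.884.
The CYP2E1 pathway (24% of clearance) increases to 3.8× activity: 0.24 × 3.8 = 0.912.
The remaining 24% of clearance is unaffected.
CL_new/CL_old = 0.884 + 0.912 + 0.24 = 2.036.
Net systemic exposure ratio = 1 / 2.036 = 0.491.

0.491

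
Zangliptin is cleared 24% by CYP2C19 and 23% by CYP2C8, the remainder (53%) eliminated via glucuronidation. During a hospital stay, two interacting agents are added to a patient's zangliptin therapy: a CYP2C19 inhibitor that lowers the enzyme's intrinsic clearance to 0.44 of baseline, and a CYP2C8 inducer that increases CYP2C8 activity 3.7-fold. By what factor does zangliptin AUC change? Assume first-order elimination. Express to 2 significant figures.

0.67

The CYP2C19 pathway (24% of clearance) is reduced to 0.44× activity: 0.24 × 0.44 = 0.1056.
The CYP2C8 pathway (23% of clearance) is boosted to 3.7× activity: 0.23 × 3.7 = 0.851.
The remaining 53% of clearance is unaffected.
CL_new/CL_old = 0.1056 + 0.851 + 0.53 = 1.4866.
Because AUC varies inversely with clearance, the combined effect is 1 / 1.4866 = 0.67.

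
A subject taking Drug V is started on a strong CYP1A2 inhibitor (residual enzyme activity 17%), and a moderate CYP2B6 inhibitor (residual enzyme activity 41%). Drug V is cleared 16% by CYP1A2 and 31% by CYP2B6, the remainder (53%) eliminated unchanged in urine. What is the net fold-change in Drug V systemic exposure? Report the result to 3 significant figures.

1.46

The CYP1A2 pathway (16% of clearance) falls to 0.17× activity: 0.16 × 0.17 = 0.0272.
The CYP2B6 pathway (31% of clearance) drops to 0.41× activity: 0.31 × 0.41 = 0.1271.
The remaining 53% of clearance is unaffected.
New clearance relative to baseline: 0.0272 + 0.1271 + 0.53 = 0.6843.
Systemic exposure ∝ 1/CL: fold-change = 1 / 0.6843 = 1.46.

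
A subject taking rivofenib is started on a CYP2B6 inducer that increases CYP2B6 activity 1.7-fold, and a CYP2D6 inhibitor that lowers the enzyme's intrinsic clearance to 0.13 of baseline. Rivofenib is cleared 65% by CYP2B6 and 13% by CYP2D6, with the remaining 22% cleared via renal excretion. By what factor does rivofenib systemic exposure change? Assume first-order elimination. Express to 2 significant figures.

0.75

The CYP2B6 pathway (65% of clearance) increases to 1.7× activity: 0.65 × 1.7 = 1.105.
The CYP2D6 pathway (13% of clearance) is reduced to 0.13× activity: 0.13 × 0.13 = 0.0169.
The remaining 22% of clearance is unaffected.
Relative clearance = 1.105 + 0.0169 + 0.22 = 1.3419.
Net systemic exposure ratio = 1 / 1.3419 = 0.75.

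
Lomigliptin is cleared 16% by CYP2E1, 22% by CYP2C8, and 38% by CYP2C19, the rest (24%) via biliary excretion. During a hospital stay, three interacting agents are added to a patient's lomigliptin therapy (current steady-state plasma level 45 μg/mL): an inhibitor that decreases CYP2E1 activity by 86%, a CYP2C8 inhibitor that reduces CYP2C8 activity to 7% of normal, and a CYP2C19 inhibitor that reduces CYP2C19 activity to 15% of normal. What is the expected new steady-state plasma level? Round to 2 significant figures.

The CYP2E1 pathway (16% of clearance) drops to 0.14× activity: 0.16 × 0.14 = 0.0224.
The CYP2C8 pathway (22% of clearance) falls to 0.07× activity: 0.22 × 0.07 = 0.0154.
The CYP2C19 pathway (38% of clearance) falls to 0.15× activity: 0.38 × 0.15 = 0.057.
Non-CYP routes (24%) are unchanged.
New clearance relative to baseline: 0.0224 + 0.0154 + 0.057 + 0.24 = 0.3348.
Dividing the baseline by the relative clearance: 45 / 0.3348 = 1.3 × 10² μg/mL.

1.3 × 10² μg/mL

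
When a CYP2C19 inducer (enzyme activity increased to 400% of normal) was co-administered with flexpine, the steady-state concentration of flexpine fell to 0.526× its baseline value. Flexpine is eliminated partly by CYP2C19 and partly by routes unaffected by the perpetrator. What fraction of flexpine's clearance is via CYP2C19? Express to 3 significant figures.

0.300

CL'/CL = 1 / 0.526 = 1.901
4·fm + (1 − fm) = 1.901
fm = (1.901 − 1) / (4 − 1) = 0.300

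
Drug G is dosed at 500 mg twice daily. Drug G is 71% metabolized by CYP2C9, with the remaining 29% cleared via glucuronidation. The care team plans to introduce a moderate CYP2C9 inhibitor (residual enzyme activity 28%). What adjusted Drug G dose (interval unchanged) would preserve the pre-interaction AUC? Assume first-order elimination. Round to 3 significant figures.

CYP2C9: 0.71 × 0.28 = 0.1988
Other: 0.29 (unchanged)
Relative clearance = 0.1988 + 0.29 = 0.4888.
Exposure is unchanged when dose changes in proportion to clearance. New dose = 500 mg × 0.4888 = 244 mg.

244 mg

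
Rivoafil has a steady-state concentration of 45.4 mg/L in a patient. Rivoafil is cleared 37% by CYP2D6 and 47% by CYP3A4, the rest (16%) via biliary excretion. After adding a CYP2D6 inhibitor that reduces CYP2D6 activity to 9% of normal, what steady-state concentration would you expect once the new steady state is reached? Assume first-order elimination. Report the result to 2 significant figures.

CYP2D6: 0.37 × 0.09 = 0.0333
CYP3A4: 0.47 (unchanged)
Other: 0.16 (unchanged)
CL_new/CL_old = 0.0333 + 0.47 + 0.16 = 0.6633.
Steady-state concentration ∝ 1/CL, so new value = 45.4 / 0.6633 = 68 mg/L.

68 mg/L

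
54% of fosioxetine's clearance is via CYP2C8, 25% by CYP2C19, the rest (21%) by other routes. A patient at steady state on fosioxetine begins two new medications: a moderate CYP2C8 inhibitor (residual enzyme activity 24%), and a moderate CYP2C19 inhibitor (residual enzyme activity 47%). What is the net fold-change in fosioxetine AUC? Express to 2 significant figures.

The CYP2C8 pathway (54% of clearance) drops to 0.24× activity: 0.54 × 0.24 = 0.1296.
The CYP2C19 pathway (25% of clearance) is reduced to 0.47× activity: 0.25 × 0.47 = 0.1175.
The remaining 21% of clearance is unaffected.
Relative clearance = 0.1296 + 0.1175 + 0.21 = 0.4571.
AUC ∝ 1/CL: fold-change = 1 / 0.4571 = 2.2.

2.2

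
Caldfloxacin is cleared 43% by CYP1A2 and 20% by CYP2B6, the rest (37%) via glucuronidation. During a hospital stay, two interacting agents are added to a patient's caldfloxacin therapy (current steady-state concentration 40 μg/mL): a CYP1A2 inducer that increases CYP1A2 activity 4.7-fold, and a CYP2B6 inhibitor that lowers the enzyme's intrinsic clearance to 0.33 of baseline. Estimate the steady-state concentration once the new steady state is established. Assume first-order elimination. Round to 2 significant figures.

The CYP1A2 pathway (43% of clearance) increases to 4.7× activity: 0.43 × 4.7 = 2.021.
The CYP2B6 pathway (20% of clearance) drops to 0.33× activity: 0.2 × 0.33 = 0.066.
Non-CYP routes (37%) are unchanged.
New clearance relative to baseline: 2.021 + 0.066 + 0.37 = 2.457.
New steady-state concentration = 40 / 2.457 = 16 μg/mL (concentration scales inversely with clearance).

16 μg/mL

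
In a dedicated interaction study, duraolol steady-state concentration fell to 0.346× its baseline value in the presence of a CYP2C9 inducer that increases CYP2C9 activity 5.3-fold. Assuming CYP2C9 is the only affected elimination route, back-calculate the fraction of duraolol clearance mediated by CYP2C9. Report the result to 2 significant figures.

CL'/CL = 1 / 0.346 = 2.89
5.3·fm + (1 − fm) = 2.89
fm = (2.89 − 1) / (5.3 − 1) = 0.44

0.44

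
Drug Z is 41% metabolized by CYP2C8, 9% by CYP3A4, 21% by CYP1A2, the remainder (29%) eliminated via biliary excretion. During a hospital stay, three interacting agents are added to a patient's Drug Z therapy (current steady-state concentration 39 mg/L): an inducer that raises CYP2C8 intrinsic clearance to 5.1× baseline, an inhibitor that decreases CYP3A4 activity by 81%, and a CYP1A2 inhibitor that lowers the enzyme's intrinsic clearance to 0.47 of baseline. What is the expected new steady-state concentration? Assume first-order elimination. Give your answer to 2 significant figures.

16 mg/L

The CYP2C8 pathway (41% of clearance) increases to 5.1× activity: 0.41 × 5.1 = 2.091.
The CYP3A4 pathway (9% of clearance) falls to 0.19× activity: 0.09 × 0.19 = 0.0171.
The CYP1A2 pathway (21% of clearance) falls to 0.47× activity: 0.21 × 0.47 = 0.0987.
Non-CYP routes (29%) are unchanged.
Relative clearance = 2.091 + 0.0171 + 0.0987 + 0.29 = 2.4968.
New steady-state concentration = 39 / 2.4968 = 16 mg/L (concentration scales inversely with clearance).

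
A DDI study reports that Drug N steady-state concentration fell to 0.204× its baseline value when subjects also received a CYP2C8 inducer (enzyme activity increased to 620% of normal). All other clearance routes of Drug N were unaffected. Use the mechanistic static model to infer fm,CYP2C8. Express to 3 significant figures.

0.750

CL'/CL = 1 / 0.204 = 4.902
6.2·fm + (1 − fm) = 4.902
fm = (4.902 − 1) / (6.2 − 1) = 0.750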